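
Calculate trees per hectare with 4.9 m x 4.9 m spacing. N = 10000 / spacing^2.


N = 10000 / 4.9^2 = 10000 / 24.01 = 416.493 ≈ 416 trees/ha

416 trees/ha


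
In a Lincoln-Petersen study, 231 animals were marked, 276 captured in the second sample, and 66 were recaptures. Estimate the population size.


N = M * C / R = 231 * 276 / 66 = 63756 / 66 = 966

966 individuals


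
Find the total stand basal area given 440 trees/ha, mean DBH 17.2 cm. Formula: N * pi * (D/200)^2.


(D/200)^2 = (17.2/200)^2 = 0.086^2 = 0.007396
Individual BA = 3.141593 * 0.007396 = 0.0232352 m^2
Stand BA = 440 * 0.0232352 = 10.2235 ≈ 10.22 m^2/ha

10.22 m^2/ha


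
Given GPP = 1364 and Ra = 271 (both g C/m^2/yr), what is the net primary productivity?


NPP = GPP - Ra = 1364 - 271 = 1093 g C/m^2/yr

1093 g C/m^2/yr


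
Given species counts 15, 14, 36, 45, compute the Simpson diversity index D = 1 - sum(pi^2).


Total N = 15 + 14 + 36 + 45 = 110
Per-species terms:
  p = 15/110 = 0.136364; p^2 = 0.136364^2 = 0.018595
  p = 14/110 = 0.127273; p^2 = 0.127273^2 = 0.016198
  p = 36/110 = 0.327273; p^2 = 0.327273^2 = 0.107108
  p = 45/110 = 0.409091; p^2 = 0.409091^2 = 0.167355
sum(p^2) = 0.018595 + 0.016198 + 0.107108 + 0.167355 = 0.309256
D = 1 - 0.309256 = 0.690744 ≈ 0.6907

0.6907


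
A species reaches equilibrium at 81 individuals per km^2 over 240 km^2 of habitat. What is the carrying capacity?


K = 81 * 240 = 19440 individuals

19440 individuals


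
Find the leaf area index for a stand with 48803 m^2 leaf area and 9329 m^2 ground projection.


LAI = 48803 / 9329 = 5.2313 ≈ 5.23

5.23


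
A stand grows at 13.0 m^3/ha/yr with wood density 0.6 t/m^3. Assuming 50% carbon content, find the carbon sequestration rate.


C = 13.0 * 0.6 * 0.5 = 3.90 t C/ha/yr

3.90 t C/ha/yr


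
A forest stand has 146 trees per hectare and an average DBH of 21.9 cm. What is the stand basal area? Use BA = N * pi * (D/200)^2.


(D/200)^2 = (21.9/200)^2 = 0.1095^2 = 0.01199025
Individual BA = 3.141593 * 0.01199025 = 0.0376685 m^2
Stand BA = 146 * 0.0376685 = 5.49960 ≈ 5.50 m^2/ha

5.50 m^2/ha


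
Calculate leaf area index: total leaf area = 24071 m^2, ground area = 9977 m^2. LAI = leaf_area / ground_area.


LAI = 24071 / 9977 = 2.4126 ≈ 2.41

2.41


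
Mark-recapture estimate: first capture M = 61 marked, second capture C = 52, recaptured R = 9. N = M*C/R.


N = M * C / R = 61 * 52 / 9 = 3172 / 9 = 352.44 ≈ 352

352 individuals


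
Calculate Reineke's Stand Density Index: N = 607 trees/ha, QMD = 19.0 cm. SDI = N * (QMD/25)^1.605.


QMD/25 = 19.0/25 = 0.76
(0.76)^1.605 = exp(1.605 * ln(0.76)) = exp(1.605 * (-0.274437)) = exp(-0.440471) = 0.643733
SDI = 607 * 0.643733 = 390.746 ≈ 391

391


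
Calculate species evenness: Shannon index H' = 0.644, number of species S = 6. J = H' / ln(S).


ln(6) = 1.79176
J = H' / ln(S) = 0.644 / 1.79176 = 0.359423 ≈ 0.3594

0.3594


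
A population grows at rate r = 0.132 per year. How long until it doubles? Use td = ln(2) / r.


td = ln(2) / 0.132 = 0.693147 / 0.132 = 5.25111 ≈ 5.3 years

5.3 years


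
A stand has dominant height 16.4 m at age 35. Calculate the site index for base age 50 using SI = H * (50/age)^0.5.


50/35 = 1.42857
(1.42857)^0.5 = 1.19523
SI = 16.4 * 1.19523 = 19.6018 ≈ 19.6 m

19.6 m


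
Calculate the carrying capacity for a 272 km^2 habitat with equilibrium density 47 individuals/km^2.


K = 47 * 272 = 12784 individuals

12784 individuals


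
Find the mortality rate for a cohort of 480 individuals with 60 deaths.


Mortality rate = 60 / 480 = 0.1250

0.1250


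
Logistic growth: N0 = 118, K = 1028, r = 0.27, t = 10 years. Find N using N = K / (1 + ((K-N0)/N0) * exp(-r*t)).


(K - N0)/N0 = (1028 - 118)/118 = 910/118 = 7.71186
r*t = 0.27 * 10 = 2.7; exp(-2.7) = 0.0672055
7.71186 * 0.0672055 = 0.518279
1 + 0.518279 = 1.51828
N = 1028 / 1.51828 = 677.082 ≈ 677

677


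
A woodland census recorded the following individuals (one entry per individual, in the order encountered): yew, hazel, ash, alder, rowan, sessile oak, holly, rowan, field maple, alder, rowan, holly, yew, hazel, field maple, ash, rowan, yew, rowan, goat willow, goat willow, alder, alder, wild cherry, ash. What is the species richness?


Total individuals logged = 25
Distinct species (count of individuals): yew (3), hazel (2), ash (3), alder (4), rowan (5), sessile oak (1), holly (2), field maple (2), goat willow (2), wild cherry (1)
Species richness = number of distinct species = 10

10


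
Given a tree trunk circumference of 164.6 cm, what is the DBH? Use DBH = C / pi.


DBH = C / pi = 164.6 / 3.141593 = 52.3938 ≈ 52.39 cm

52.39 cm


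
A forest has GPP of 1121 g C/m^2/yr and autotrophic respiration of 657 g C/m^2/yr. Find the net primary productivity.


NPP = GPP - Ra = 1121 - 657 = 464 g C/m^2/yr

464 g C/m^2/yr


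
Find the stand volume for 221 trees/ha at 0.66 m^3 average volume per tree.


V_stand = 221 * 0.66 = 145.86 ≈ 145.9 m^3/ha

145.9 m^3/ha


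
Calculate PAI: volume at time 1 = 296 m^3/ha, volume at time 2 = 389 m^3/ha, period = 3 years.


PAI = (V2 - V1) / period = (389 - 296) / 3 = 93 / 3 = 31.00 m^3/ha/yr

31.00 m^3/ha/yr


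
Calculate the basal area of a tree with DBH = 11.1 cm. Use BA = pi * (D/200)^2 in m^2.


D/200 = 11.1/200 = 0.0555 m
(D/200)^2 = 0.0555^2 = 0.00308025
BA = 3.141593 * 0.00308025 = 0.00967689 ≈ 0.0097 m^2

0.0097 m^2


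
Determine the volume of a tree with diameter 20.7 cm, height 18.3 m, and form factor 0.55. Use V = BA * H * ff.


(D/200)^2 = (20.7/200)^2 = 0.1035^2 = 0.01071225
BA = 3.141593 * 0.01071225 = 0.0336535 m^2
V = 0.0336535 * 18.3 * 0.55 = 0.338722 ≈ 0.339 m^3

0.339 m^3


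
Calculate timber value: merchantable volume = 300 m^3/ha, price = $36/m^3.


Value = 300 * 36 = $10800/ha

$10800/ha


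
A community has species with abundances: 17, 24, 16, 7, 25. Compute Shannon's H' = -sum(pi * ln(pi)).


Total N = 17 + 24 + 16 + 7 + 25 = 89
Per-species terms:
  p = 17/89 = 0.191011; ln(p) = -1.655424; p*ln(p) = 0.191011 * (-1.655424) = -0.316204
  p = 24/89 = 0.269663; ln(p) = -1.310582; p*ln(p) = 0.269663 * (-1.310582) = -0.353415
  p = 16/89 = 0.179775; ln(p) = -1.716049; p*ln(p) = 0.179775 * (-1.716049) = -0.308503
  p = 7/89 = 0.078652; ln(p) = -2.542722; p*ln(p) = 0.078652 * (-2.542722) = -0.199990
  p = 25/89 = 0.280899; ln(p) = -1.269760; p*ln(p) = 0.280899 * (-1.269760) = -0.356674
sum(p*ln(p)) = (-0.316204) + (-0.353415) + (-0.308503) + (-0.199990) + (-0.356674) = -1.534786
H' = -(-1.534786) = 1.534786 ≈ 1.5348

1.5348


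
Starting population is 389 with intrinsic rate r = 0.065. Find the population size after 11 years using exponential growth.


r*t = 0.065 * 11 = 0.715
exp(0.715) = 2.04419
N = 389 * 2.04419 = 795.190 ≈ 795

795


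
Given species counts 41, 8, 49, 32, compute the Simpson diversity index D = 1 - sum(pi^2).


Total N = 41 + 8 + 49 + 32 = 130
Per-species terms:
  p = 41/130 = 0.315385; p^2 = 0.315385^2 = 0.099468
  p = 8/130 = 0.061538; p^2 = 0.061538^2 = 0.003787
  p = 49/130 = 0.376923; p^2 = 0.376923^2 = 0.142071
  p = 32/130 = 0.246154; p^2 = 0.246154^2 = 0.060592
sum(p^2) = 0.099468 + 0.003787 + 0.142071 + 0.060592 = 0.305918
D = 1 - 0.305918 = 0.694082 ≈ 0.6941

0.6941


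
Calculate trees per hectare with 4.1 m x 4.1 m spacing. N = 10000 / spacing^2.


N = 10000 / 4.1^2 = 10000 / 16.81 = 594.884 ≈ 595 trees/ha

595 trees/ha


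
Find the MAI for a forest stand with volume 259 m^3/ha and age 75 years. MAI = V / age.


MAI = 259 / 75 = 3.4533 ≈ 3.45 m^3/ha/yr

3.45 m^3/ha/yr


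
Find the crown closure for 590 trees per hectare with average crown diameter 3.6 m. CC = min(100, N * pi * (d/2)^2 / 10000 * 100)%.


(d/2)^2 = (3.6/2)^2 = 1.8^2 = 3.24
Crown area = 3.141593 * 3.24 = 10.1788 m^2
N * area / 10000 * 100 = 590 * 10.1788 / 10000 * 100 = 60.0549
CC = min(100, 60.0549) = 60.0549 ≈ 60.1%

60.1%


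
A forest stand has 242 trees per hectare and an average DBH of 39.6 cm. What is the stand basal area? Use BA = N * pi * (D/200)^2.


(D/200)^2 = (39.6/200)^2 = 0.198^2 = 0.039204
Individual BA = 3.141593 * 0.039204 = 0.123163 m^2
Stand BA = 242 * 0.123163 = 29.8054 ≈ 29.81 m^2/ha

29.81 m^2/ha


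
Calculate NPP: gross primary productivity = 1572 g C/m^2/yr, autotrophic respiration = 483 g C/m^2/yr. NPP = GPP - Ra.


NPP = GPP - Ra = 1572 - 483 = 1089 g C/m^2/yr

1089 g C/m^2/yr


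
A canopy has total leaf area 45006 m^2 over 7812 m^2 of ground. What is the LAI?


LAI = 45006 / 7812 = 5.7611 ≈ 5.76

5.76


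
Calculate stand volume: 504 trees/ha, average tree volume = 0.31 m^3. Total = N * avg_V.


V_stand = 504 * 0.31 = 156.24 ≈ 156.2 m^3/ha

156.2 m^3/ha


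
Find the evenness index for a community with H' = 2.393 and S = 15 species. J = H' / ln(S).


ln(15) = 2.70805
J = H' / ln(S) = 2.393 / 2.70805 = 0.883662 ≈ 0.8837

0.8837


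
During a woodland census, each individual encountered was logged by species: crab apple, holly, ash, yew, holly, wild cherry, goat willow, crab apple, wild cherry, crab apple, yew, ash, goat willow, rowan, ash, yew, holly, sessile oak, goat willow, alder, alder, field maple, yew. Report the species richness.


Total individuals logged = 23
Distinct species (count of individuals): crab apple (3), holly (3), ash (3), yew (4), wild cherry (2), goat willow (3), rowan (1), sessile oak (1), alder (2), field maple (1)
Species richness = number of distinct species = 10

10


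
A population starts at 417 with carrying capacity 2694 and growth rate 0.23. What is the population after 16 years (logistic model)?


(K - N0)/N0 = (2694 - 417)/417 = 2277/417 = 5.46043
r*t = 0.23 * 16 = 3.68; exp(-3.68) = 0.0252230
5.46043 * 0.0252230 = 0.137728
1 + 0.137728 = 1.13773
N = 2694 / 1.13773 = 2367.87 ≈ 2368

2368


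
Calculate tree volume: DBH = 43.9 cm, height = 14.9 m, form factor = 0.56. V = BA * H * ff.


(D/200)^2 = (43.9/200)^2 = 0.2195^2 = 0.04818025
BA = 3.141593 * 0.04818025 = 0.151363 m^2
V = 0.151363 * 14.9 * 0.56 = 1.26297 ≈ 1.263 m^3

1.263 m^3


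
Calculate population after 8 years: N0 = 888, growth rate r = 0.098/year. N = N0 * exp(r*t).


r*t = 0.098 * 8 = 0.784
exp(0.784) = 2.19022
N = 888 * 2.19022 = 1944.92 ≈ 1945

1945


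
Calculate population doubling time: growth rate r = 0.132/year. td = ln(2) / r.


td = ln(2) / 0.132 = 0.693147 / 0.132 = 5.25111 ≈ 5.3 years

5.3 years


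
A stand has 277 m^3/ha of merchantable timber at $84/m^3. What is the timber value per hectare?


Value = 277 * 84 = $23268/ha

$23268/ha


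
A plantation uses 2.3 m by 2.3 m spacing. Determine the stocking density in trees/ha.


N = 10000 / 2.3^2 = 10000 / 5.29 = 1890.36 ≈ 1890 trees/ha

1890 trees/ha


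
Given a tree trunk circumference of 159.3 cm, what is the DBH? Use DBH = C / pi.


DBH = C / pi = 159.3 / 3.141593 = 50.7068 ≈ 50.71 cm

50.71 cm


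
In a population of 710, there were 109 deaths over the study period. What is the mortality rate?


Mortality rate = 109 / 710 = 0.153521 ≈ 0.1535

0.1535


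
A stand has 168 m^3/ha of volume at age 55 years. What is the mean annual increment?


MAI = 168 / 55 = 3.0545 ≈ 3.05 m^3/ha/yr

3.05 m^3/ha/yr


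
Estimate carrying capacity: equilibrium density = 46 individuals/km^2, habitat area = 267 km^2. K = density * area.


K = 46 * 267 = 12282 individuals

12282 individuals


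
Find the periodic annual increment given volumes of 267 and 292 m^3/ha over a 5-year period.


PAI = (V2 - V1) / period = (292 - 267) / 5 = 25 / 5 = 5.00 m^3/ha/yr

5.00 m^3/ha/yr


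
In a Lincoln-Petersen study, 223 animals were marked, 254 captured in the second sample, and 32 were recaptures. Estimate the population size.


N = M * C / R = 223 * 254 / 32 = 56642 / 32 = 1770.06 ≈ 1770

1770 individuals


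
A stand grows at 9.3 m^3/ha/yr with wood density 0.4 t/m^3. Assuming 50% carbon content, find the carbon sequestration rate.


C = 9.3 * 0.4 * 0.5 = 1.86 t C/ha/yr

1.86 t C/ha/yr


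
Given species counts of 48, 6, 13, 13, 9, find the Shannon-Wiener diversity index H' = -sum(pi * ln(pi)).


Total N = 48 + 6 + 13 + 13 + 9 = 89
Per-species terms:
  p = 48/89 = 0.539326; ln(p) = -0.617435; p*ln(p) = 0.539326 * (-0.617435) = -0.332999
  p = 6/89 = 0.067416; ln(p) = -2.696873; p*ln(p) = 0.067416 * (-2.696873) = -0.181812
  p = 13/89 = 0.146067; ln(p) = -1.923690; p*ln(p) = 0.146067 * (-1.923690) = -0.280988
  p = 13/89 = 0.146067; ln(p) = -1.923690; p*ln(p) = 0.146067 * (-1.923690) = -0.280988
  p = 9/89 = 0.101124; ln(p) = -2.291408; p*ln(p) = 0.101124 * (-2.291408) = -0.231716
sum(p*ln(p)) = (-0.332999) + (-0.181812) + (-0.280988) + (-0.280988) + (-0.231716) = -1.308503
H' = -(-1.308503) = 1.308503 ≈ 1.3085

1.3085


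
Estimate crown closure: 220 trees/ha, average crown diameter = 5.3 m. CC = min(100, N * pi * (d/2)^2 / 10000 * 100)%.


(d/2)^2 = (5.3/2)^2 = 2.65^2 = 7.0225
Crown area = 3.141593 * 7.0225 = 22.0618 m^2
N * area / 10000 * 100 = 220 * 22.0618 / 10000 * 100 = 48.5360
CC = min(100, 48.5360) = 48.5360 ≈ 48.5%

48.5%


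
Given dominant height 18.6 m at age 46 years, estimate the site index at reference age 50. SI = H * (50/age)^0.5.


50/46 = 1.08696
(1.08696)^0.5 = 1.04257
SI = 18.6 * 1.04257 = 19.3918 ≈ 19.4 m

19.4 m


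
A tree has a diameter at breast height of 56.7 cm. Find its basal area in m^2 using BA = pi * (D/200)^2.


D/200 = 56.7/200 = 0.2835 m
(D/200)^2 = 0.2835^2 = 0.08037225
BA = 3.141593 * 0.08037225 = 0.252497 ≈ 0.2525 m^2

0.2525 m^2


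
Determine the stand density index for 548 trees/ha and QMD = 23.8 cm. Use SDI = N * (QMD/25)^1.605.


QMD/25 = 23.8/25 = 0.952
(0.952)^1.605 = exp(1.605 * ln(0.952)) = exp(1.605 * (-0.0491902)) = exp(-0.0789503) = 0.924086
SDI = 548 * 0.924086 = 506.399 ≈ 506

506


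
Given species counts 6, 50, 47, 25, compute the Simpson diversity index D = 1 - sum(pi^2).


Total N = 6 + 50 + 47 + 25 = 128
Per-species terms:
  p = 6/128 = 0.046875; p^2 = 0.046875^2 = 0.002197
  p = 50/128 = 0.390625; p^2 = 0.390625^2 = 0.152588
  p = 47/128 = 0.367188; p^2 = 0.367188^2 = 0.134827
  p = 25/128 = 0.195313; p^2 = 0.195313^2 = 0.038147
sum(p^2) = 0.002197 + 0.152588 + 0.134827 + 0.038147 = 0.327759
D = 1 - 0.327759 = 0.672241 ≈ 0.6722

0.6722


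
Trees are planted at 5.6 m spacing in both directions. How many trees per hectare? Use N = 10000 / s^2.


N = 10000 / 5.6^2 = 10000 / 31.36 = 318.878 ≈ 319 trees/ha

319 trees/ha


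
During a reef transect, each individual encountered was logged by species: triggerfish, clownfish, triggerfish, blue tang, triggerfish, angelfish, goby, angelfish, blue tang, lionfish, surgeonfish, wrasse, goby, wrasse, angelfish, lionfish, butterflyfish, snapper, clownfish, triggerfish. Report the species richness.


Total individuals logged = 20
Distinct species (count of individuals): triggerfish (4), clownfish (2), blue tang (2), angelfish (3), goby (2), lionfish (2), surgeonfish (1), wrasse (2), butterflyfish (1), snapper (1)
Species richness = number of distinct species = 10

10


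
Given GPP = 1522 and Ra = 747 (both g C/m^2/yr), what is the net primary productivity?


NPP = GPP - Ra = 1522 - 747 = 775 g C/m^2/yr

775 g C/m^2/yr


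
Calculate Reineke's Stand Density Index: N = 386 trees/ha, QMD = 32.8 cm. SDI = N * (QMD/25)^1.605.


QMD/25 = 32.8/25 = 1.312
(1.312)^1.605 = exp(1.605 * ln(1.312)) = exp(1.605 * 0.271553) = exp(0.435843) = 1.54627
SDI = 386 * 1.54627 = 596.860 ≈ 597

597


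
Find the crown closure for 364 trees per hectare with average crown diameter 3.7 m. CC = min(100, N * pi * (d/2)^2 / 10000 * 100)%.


(d/2)^2 = (3.7/2)^2 = 1.85^2 = 3.4225
Crown area = 3.141593 * 3.4225 = 10.7521 m^2
N * area / 10000 * 100 = 364 * 10.7521 / 10000 * 100 = 39.1376
CC = min(100, 39.1376) = 39.1376 ≈ 39.1%

39.1%


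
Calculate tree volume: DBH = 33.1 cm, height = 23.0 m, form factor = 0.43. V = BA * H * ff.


(D/200)^2 = (33.1/200)^2 = 0.1655^2 = 0.02739025
BA = 3.141593 * 0.02739025 = 0.0860490 m^2
V = 0.0860490 * 23.0 * 0.43 = 0.851025 ≈ 0.851 m^3

0.851 m^3


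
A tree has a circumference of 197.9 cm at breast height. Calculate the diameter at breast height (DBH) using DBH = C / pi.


DBH = C / pi = 197.9 / 3.141593 = 62.9935 ≈ 62.99 cm

62.99 cm


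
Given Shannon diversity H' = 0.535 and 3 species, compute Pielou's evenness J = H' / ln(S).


ln(3) = 1.09861
J = H' / ln(S) = 0.535 / 1.09861 = 0.486979 ≈ 0.4870

0.4870


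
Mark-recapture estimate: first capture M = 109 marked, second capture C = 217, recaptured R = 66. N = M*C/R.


N = M * C / R = 109 * 217 / 66 = 23653 / 66 = 358.38 ≈ 358

358 individuals


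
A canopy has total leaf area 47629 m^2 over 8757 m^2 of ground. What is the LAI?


LAI = 47629 / 8757 = 5.4390 ≈ 5.44

5.44


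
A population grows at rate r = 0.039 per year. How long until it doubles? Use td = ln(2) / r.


td = ln(2) / 0.039 = 0.693147 / 0.039 = 17.7730 ≈ 17.8 years

17.8 years


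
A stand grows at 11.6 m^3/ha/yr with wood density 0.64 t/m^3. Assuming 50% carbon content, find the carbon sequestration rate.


C = 11.6 * 0.64 * 0.5 = 3.712 ≈ 3.71 t C/ha/yr

3.71 t C/ha/yr


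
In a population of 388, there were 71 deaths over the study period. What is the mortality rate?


Mortality rate = 71 / 388 = 0.182990 ≈ 0.1830

0.1830


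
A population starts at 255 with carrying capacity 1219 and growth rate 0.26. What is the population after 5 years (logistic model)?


(K - N0)/N0 = (1219 - 255)/255 = 964/255 = 3.78039
r*t = 0.26 * 5 = 1.3; exp(-1.3) = 0.272532
3.78039 * 0.272532 = 1.03028
1 + 1.03028 = 2.03028
N = 1219 / 2.03028 = 600.410 ≈ 600

600


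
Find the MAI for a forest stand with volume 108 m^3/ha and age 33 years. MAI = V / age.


MAI = 108 / 33 = 3.2727 ≈ 3.27 m^3/ha/yr

3.27 m^3/ha/yr


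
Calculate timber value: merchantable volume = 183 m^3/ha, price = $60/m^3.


Value = 183 * 60 = $10980/ha

$10980/ha


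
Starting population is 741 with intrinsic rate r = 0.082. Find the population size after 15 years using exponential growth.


r*t = 0.082 * 15 = 1.23
exp(1.23) = 3.42123
N = 741 * 3.42123 = 2535.13 ≈ 2535

2535


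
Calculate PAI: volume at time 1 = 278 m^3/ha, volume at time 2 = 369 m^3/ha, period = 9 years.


PAI = (V2 - V1) / period = (369 - 278) / 9 = 91 / 9 = 10.1111 ≈ 10.11 m^3/ha/yr

10.11 m^3/ha/yr


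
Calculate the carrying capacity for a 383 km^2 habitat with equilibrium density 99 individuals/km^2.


K = 99 * 383 = 37917 individuals

37917 individuals


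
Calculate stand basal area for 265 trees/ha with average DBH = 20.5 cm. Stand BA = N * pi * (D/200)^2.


(D/200)^2 = (20.5/200)^2 = 0.1025^2 = 0.01050625
Individual BA = 3.141593 * 0.01050625 = 0.0330064 m^2
Stand BA = 265 * 0.0330064 = 8.74670 ≈ 8.75 m^2/ha

8.75 m^2/ha


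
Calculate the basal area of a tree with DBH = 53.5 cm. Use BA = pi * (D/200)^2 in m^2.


D/200 = 53.5/200 = 0.2675 m
(D/200)^2 = 0.2675^2 = 0.07155625
BA = 3.141593 * 0.07155625 = 0.224801 ≈ 0.2248 m^2

0.2248 m^2


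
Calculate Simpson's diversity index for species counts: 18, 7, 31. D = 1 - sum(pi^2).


Total N = 18 + 7 + 31 = 56
Per-species terms:
  p = 18/56 = 0.321429; p^2 = 0.321429^2 = 0.103317
  p = 7/56 = 0.125000; p^2 = 0.125000^2 = 0.015625
  p = 31/56 = 0.553571; p^2 = 0.553571^2 = 0.306441
sum(p^2) = 0.103317 + 0.015625 + 0.306441 = 0.425383
D = 1 - 0.425383 = 0.574617 ≈ 0.5746

0.5746


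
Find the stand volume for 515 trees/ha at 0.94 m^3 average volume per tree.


V_stand = 515 * 0.94 = 484.1 m^3/ha

484.1 m^3/ha


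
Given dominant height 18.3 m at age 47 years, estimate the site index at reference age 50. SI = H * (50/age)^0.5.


50/47 = 1.06383
(1.06383)^0.5 = 1.03142
SI = 18.3 * 1.03142 = 18.8750 ≈ 18.9 m

18.9 m


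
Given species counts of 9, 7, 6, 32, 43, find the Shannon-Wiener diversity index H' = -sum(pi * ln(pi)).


Total N = 9 + 7 + 6 + 32 + 43 = 97
Per-species terms:
  p = 9/97 = 0.092784; ln(p) = -2.377481; p*ln(p) = 0.092784 * (-2.377481) = -0.220592
  p = 7/97 = 0.072165; ln(p) = -2.628800; p*ln(p) = 0.072165 * (-2.628800) = -0.189707
  p = 6/97 = 0.061856; ln(p) = -2.782946; p*ln(p) = 0.061856 * (-2.782946) = -0.172142
  p = 32/97 = 0.329897; ln(p) = -1.108975; p*ln(p) = 0.329897 * (-1.108975) = -0.365848
  p = 43/97 = 0.443299; ln(p) = -0.813511; p*ln(p) = 0.443299 * (-0.813511) = -0.360629
sum(p*ln(p)) = (-0.220592) + (-0.189707) + (-0.172142) + (-0.365848) + (-0.360629) = -1.308918
H' = -(-1.308918) = 1.308918 ≈ 1.3089

1.3089


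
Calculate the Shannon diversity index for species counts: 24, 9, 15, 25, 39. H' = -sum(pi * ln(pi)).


Total N = 24 + 9 + 15 + 25 + 39 = 112
Per-species terms:
  p = 24/112 = 0.214286; ln(p) = -1.540444; p*ln(p) = 0.214286 * (-1.540444) = -0.330096
  p = 9/112 = 0.080357; ln(p) = -2.521276; p*ln(p) = 0.080357 * (-2.521276) = -0.202602
  p = 15/112 = 0.133929; ln(p) = -2.010445; p*ln(p) = 0.133929 * (-2.010445) = -0.269257
  p = 25/112 = 0.223214; ln(p) = -1.499624; p*ln(p) = 0.223214 * (-1.499624) = -0.334737
  p = 39/112 = 0.348214; ln(p) = -1.054938; p*ln(p) = 0.348214 * (-1.054938) = -0.367344
sum(p*ln(p)) = (-0.330096) + (-0.202602) + (-0.269257) + (-0.334737) + (-0.367344) = -1.504036
H' = -(-1.504036) = 1.504036 ≈ 1.5040

1.5040


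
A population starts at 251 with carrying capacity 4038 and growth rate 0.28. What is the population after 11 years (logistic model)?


(K - N0)/N0 = (4038 - 251)/251 = 3787/251 = 15.0876
r*t = 0.28 * 11 = 3.08; exp(-3.08) = 0.0459593
15.0876 * 0.0459593 = 0.693416
1 + 0.693416 = 1.69342
N = 4038 / 1.69342 = 2384.52 ≈ 2385

2385


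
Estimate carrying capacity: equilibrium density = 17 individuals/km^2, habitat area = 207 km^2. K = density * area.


K = 17 * 207 = 3519 individuals

3519 individuals


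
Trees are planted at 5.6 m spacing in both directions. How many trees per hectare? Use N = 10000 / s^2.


N = 10000 / 5.6^2 = 10000 / 31.36 = 318.878 ≈ 319 trees/ha

319 trees/ha


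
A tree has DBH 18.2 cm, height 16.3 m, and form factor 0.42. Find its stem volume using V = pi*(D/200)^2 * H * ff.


(D/200)^2 = (18.2/200)^2 = 0.091^2 = 0.008281
BA = 3.141593 * 0.008281 = 0.0260155 m^2
V = 0.0260155 * 16.3 * 0.42 = 0.178102 ≈ 0.178 m^3

0.178 m^3


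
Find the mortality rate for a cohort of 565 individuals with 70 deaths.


Mortality rate = 70 / 565 = 0.123894 ≈ 0.1239

0.1239


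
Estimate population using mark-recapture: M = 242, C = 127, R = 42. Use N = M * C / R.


N = M * C / R = 242 * 127 / 42 = 30734 / 42 = 731.76 ≈ 732

732 individuals


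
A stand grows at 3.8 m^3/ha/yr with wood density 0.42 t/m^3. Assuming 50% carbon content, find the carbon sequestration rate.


C = 3.8 * 0.42 * 0.5 = 0.798 ≈ 0.80 t C/ha/yr

0.80 t C/ha/yr


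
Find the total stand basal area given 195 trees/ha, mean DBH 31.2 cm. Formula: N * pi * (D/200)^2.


(D/200)^2 = (31.2/200)^2 = 0.156^2 = 0.024336
Individual BA = 3.141593 * 0.024336 = 0.0764538 m^2
Stand BA = 195 * 0.0764538 = 14.9085 ≈ 14.91 m^2/ha

14.91 m^2/ha


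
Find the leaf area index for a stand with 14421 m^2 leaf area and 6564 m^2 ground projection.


LAI = 14421 / 6564 = 2.1970 ≈ 2.20

2.20


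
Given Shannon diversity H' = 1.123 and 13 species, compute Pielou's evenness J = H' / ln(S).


ln(13) = 2.56495
J = H' / ln(S) = 1.123 / 2.56495 = 0.437825 ≈ 0.4378

0.4378


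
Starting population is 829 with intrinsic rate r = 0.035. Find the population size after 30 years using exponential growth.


r*t = 0.035 * 30 = 1.05
exp(1.05) = 2.85765
N = 829 * 2.85765 = 2368.99 ≈ 2369

2369


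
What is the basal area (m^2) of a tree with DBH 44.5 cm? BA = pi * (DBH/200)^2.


D/200 = 44.5/200 = 0.2225 m
(D/200)^2 = 0.2225^2 = 0.04950625
BA = 3.141593 * 0.04950625 = 0.155528 ≈ 0.1555 m^2

0.1555 m^2


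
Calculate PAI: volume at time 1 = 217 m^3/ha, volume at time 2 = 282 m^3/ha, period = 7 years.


PAI = (V2 - V1) / period = (282 - 217) / 7 = 65 / 7 = 9.2857 ≈ 9.29 m^3/ha/yr

9.29 m^3/ha/yr


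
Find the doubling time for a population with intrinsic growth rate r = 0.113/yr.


td = ln(2) / 0.113 = 0.693147 / 0.113 = 6.13404 ≈ 6.1 years

6.1 years


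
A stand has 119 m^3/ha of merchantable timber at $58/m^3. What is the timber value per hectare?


Value = 119 * 58 = $6902/ha

$6902/ha


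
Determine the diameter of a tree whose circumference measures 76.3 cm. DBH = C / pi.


DBH = C / pi = 76.3 / 3.141593 = 24.2870 ≈ 24.29 cm

24.29 cm


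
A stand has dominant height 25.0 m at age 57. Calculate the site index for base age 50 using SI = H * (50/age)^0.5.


50/57 = 0.877193
(0.877193)^0.5 = 0.936586
SI = 25.0 * 0.936586 = 23.4147 ≈ 23.4 m

23.4 m


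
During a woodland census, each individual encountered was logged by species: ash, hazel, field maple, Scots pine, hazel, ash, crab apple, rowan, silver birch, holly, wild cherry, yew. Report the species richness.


Total individuals logged = 12
Distinct species (count of individuals): ash (2), hazel (2), field maple (1), Scots pine (1), crab apple (1), rowan (1), silver birch (1), holly (1), wild cherry (1), yew (1)
Species richness = number of distinct species = 10

10


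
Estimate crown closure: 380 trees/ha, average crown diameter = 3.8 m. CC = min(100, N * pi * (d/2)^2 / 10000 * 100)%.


(d/2)^2 = (3.8/2)^2 = 1.9^2 = 3.61
Crown area = 3.141593 * 3.61 = 11.3412 m^2
N * area / 10000 * 100 = 380 * 11.3412 / 10000 * 100 = 43.0966
CC = min(100, 43.0966) = 43.0966 ≈ 43.1%

43.1%


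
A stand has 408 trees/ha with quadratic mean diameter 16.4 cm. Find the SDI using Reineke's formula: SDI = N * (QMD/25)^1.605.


QMD/25 = 16.4/25 = 0.656
(0.656)^1.605 = exp(1.605 * ln(0.656)) = exp(1.605 * (-0.421594)) = exp(-0.676658) = 0.508313
SDI = 408 * 0.508313 = 207.392 ≈ 207

207


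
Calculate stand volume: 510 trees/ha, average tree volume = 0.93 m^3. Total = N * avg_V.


V_stand = 510 * 0.93 = 474.3 m^3/ha

474.3 m^3/ha


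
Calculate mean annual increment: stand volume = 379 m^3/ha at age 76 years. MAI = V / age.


MAI = 379 / 76 = 4.9868 ≈ 4.99 m^3/ha/yr

4.99 m^3/ha/yr


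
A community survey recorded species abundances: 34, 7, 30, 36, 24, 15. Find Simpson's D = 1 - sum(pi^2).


Total N = 34 + 7 + 30 + 36 + 24 + 15 = 146
Per-species terms:
  p = 34/146 = 0.232877; p^2 = 0.232877^2 = 0.054232
  p = 7/146 = 0.047945; p^2 = 0.047945^2 = 0.002299
  p = 30/146 = 0.205479; p^2 = 0.205479^2 = 0.042222
  p = 36/146 = 0.246575; p^2 = 0.246575^2 = 0.060799
  p = 24/146 = 0.164384; p^2 = 0.164384^2 = 0.027022
  p = 15/146 = 0.102740; p^2 = 0.102740^2 = 0.010556
sum(p^2) = 0.054232 + 0.002299 + 0.042222 + 0.060799 + 0.027022 + 0.010556 = 0.197130
D = 1 - 0.197130 = 0.802870 ≈ 0.8029

0.8029


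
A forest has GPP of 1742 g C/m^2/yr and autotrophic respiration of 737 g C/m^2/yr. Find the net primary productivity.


NPP = GPP - Ra = 1742 - 737 = 1005 g C/m^2/yr

1005 g C/m^2/yr


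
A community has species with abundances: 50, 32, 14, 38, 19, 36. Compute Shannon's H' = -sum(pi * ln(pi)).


Total N = 50 + 32 + 14 + 38 + 19 + 36 = 189
Per-species terms:
  p = 50/189 = 0.264550; ln(p) = -1.329725; p*ln(p) = 0.264550 * (-1.329725) = -0.351779
  p = 32/189 = 0.169312; ln(p) = -1.776012; p*ln(p) = 0.169312 * (-1.776012) = -0.300700
  p = 14/189 = 0.074074; ln(p) = -2.602691; p*ln(p) = 0.074074 * (-2.602691) = -0.192792
  p = 38/189 = 0.201058; ln(p) = -1.604162; p*ln(p) = 0.201058 * (-1.604162) = -0.322530
  p = 19/189 = 0.100529; ln(p) = -2.297309; p*ln(p) = 0.100529 * (-2.297309) = -0.230946
  p = 36/189 = 0.190476; ln(p) = -1.658229; p*ln(p) = 0.190476 * (-1.658229) = -0.315853
sum(p*ln(p)) = (-0.351779) + (-0.300700) + (-0.192792) + (-0.322530) + (-0.230946) + (-0.315853) = -1.714600
H' = -(-1.714600) = 1.714600 ≈ 1.7146

1.7146


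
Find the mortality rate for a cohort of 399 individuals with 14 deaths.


Mortality rate = 14 / 399 = 0.035088 ≈ 0.0351

0.0351


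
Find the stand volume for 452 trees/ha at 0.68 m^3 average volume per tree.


V_stand = 452 * 0.68 = 307.36 ≈ 307.4 m^3/ha

307.4 m^3/ha


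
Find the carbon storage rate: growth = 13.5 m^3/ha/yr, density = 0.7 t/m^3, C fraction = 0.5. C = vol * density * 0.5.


C = 13.5 * 0.7 * 0.5 = 4.725 ≈ 4.73 t C/ha/yr

4.73 t C/ha/yr


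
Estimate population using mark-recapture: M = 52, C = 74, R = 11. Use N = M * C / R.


N = M * C / R = 52 * 74 / 11 = 3848 / 11 = 349.82 ≈ 350

350 individuals


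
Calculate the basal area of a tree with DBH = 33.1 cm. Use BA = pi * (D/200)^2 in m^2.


D/200 = 33.1/200 = 0.1655 m
(D/200)^2 = 0.1655^2 = 0.02739025
BA = 3.141593 * 0.02739025 = 0.0860490 ≈ 0.0860 m^2

0.0860 m^2


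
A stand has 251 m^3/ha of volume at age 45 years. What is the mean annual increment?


MAI = 251 / 45 = 5.5778 ≈ 5.58 m^3/ha/yr

5.58 m^3/ha/yr


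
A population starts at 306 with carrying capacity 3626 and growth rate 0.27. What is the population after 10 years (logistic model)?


(K - N0)/N0 = (3626 - 306)/306 = 3320/306 = 10.8497
r*t = 0.27 * 10 = 2.7; exp(-2.7) = 0.0672055
10.8497 * 0.0672055 = 0.729160
1 + 0.729160 = 1.72916
N = 3626 / 1.72916 = 2096.97 ≈ 2097

2097


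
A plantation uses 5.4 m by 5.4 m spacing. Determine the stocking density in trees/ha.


N = 10000 / 5.4^2 = 10000 / 29.16 = 342.936 ≈ 343 trees/ha

343 trees/ha


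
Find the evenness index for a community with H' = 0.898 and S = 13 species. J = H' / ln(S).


ln(13) = 2.56495
J = H' / ln(S) = 0.898 / 2.56495 = 0.350104 ≈ 0.3501

0.3501


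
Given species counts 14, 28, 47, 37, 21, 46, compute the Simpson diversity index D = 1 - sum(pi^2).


Total N = 14 + 28 + 47 + 37 + 21 + 46 = 193
Per-species terms:
  p = 14/193 = 0.072539; p^2 = 0.072539^2 = 0.005262
  p = 28/193 = 0.145078; p^2 = 0.145078^2 = 0.021048
  p = 47/193 = 0.243523; p^2 = 0.243523^2 = 0.059303
  p = 37/193 = 0.191710; p^2 = 0.191710^2 = 0.036753
  p = 21/193 = 0.108808; p^2 = 0.108808^2 = 0.011839
  p = 46/193 = 0.238342; p^2 = 0.238342^2 = 0.056807
sum(p^2) = 0.005262 + 0.021048 + 0.059303 + 0.036753 + 0.011839 + 0.056807 = 0.191012
D = 1 - 0.191012 = 0.808988 ≈ 0.8090

0.8090


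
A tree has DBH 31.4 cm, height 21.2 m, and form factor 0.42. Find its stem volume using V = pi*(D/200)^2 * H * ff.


(D/200)^2 = (31.4/200)^2 = 0.157^2 = 0.024649
BA = 3.141593 * 0.024649 = 0.0774371 m^2
V = 0.0774371 * 21.2 * 0.42 = 0.689500 ≈ 0.690 m^3

0.690 m^3


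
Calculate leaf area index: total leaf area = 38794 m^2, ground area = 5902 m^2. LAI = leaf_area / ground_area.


LAI = 38794 / 5902 = 6.5730 ≈ 6.57

6.57


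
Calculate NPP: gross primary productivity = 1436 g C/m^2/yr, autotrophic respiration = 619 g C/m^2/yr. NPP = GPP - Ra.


NPP = GPP - Ra = 1436 - 619 = 817 g C/m^2/yr

817 g C/m^2/yr


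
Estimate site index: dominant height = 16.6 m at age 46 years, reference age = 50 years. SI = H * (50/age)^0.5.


50/46 = 1.08696
(1.08696)^0.5 = 1.04257
SI = 16.6 * 1.04257 = 17.3067 ≈ 17.3 m

17.3 m


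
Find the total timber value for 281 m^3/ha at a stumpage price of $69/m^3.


Value = 281 * 69 = $19389/ha

$19389/ha


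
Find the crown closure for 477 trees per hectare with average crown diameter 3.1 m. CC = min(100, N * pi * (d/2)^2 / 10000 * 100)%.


(d/2)^2 = (3.1/2)^2 = 1.55^2 = 2.4025
Crown area = 3.141593 * 2.4025 = 7.54768 m^2
N * area / 10000 * 100 = 477 * 7.54768 / 10000 * 100 = 36.0024
CC = min(100, 36.0024) = 36.0024 ≈ 36.0%

36.0%


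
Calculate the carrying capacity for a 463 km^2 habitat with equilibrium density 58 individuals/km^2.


K = 58 * 463 = 26854 individuals

26854 individuals


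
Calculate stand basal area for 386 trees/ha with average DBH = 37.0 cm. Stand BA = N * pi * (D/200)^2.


(D/200)^2 = (37.0/200)^2 = 0.185^2 = 0.034225
Individual BA = 3.141593 * 0.034225 = 0.107521 m^2
Stand BA = 386 * 0.107521 = 41.5031 ≈ 41.50 m^2/ha

41.50 m^2/ha


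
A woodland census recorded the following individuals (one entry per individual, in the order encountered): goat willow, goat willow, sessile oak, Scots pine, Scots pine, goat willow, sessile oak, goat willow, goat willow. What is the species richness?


Total individuals logged = 9
Distinct species (count of individuals): goat willow (5), sessile oak (2), Scots pine (2)
Species richness = number of distinct species = 3

3


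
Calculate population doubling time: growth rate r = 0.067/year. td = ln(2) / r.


td = ln(2) / 0.067 = 0.693147 / 0.067 = 10.3455 ≈ 10.3 years

10.3 years


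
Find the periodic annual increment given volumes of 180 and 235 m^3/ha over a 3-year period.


PAI = (V2 - V1) / period = (235 - 180) / 3 = 55 / 3 = 18.3333 ≈ 18.33 m^3/ha/yr

18.33 m^3/ha/yr


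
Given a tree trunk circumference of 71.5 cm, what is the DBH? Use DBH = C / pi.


DBH = C / pi = 71.5 / 3.141593 = 22.7592 ≈ 22.76 cm

22.76 cm


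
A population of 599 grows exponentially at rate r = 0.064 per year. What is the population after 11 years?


r*t = 0.064 * 11 = 0.704
exp(0.704) = 2.02182
N = 599 * 2.02182 = 1211.07 ≈ 1211

1211


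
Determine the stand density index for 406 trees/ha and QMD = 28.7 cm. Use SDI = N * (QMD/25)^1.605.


QMD/25 = 28.7/25 = 1.148
(1.148)^1.605 = exp(1.605 * ln(1.148)) = exp(1.605 * 0.138021) = exp(0.221524) = 1.24798
SDI = 406 * 1.24798 = 506.680 ≈ 507

507


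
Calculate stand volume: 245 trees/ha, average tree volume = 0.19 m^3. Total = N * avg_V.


V_stand = 245 * 0.19 = 46.55 ≈ 46.6 m^3/ha

46.6 m^3/ha


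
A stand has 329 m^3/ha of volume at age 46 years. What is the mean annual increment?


MAI = 329 / 46 = 7.1522 ≈ 7.15 m^3/ha/yr

7.15 m^3/ha/yr


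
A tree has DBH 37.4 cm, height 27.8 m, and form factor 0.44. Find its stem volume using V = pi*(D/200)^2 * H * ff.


(D/200)^2 = (37.4/200)^2 = 0.187^2 = 0.034969
BA = 3.141593 * 0.034969 = 0.109858 m^2
V = 0.109858 * 27.8 * 0.44 = 1.34378 ≈ 1.344 m^3

1.344 m^3


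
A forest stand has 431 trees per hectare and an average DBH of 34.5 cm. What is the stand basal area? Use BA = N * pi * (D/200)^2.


(D/200)^2 = (34.5/200)^2 = 0.1725^2 = 0.02975625
Individual BA = 3.141593 * 0.02975625 = 0.0934820 m^2
Stand BA = 431 * 0.0934820 = 40.2907 ≈ 40.29 m^2/ha

40.29 m^2/ha


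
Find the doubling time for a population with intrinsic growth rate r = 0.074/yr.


td = ln(2) / 0.074 = 0.693147 / 0.074 = 9.36685 ≈ 9.4 years

9.4 years


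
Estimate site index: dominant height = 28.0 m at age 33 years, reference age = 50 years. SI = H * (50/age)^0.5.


50/33 = 1.51515
(1.51515)^0.5 = 1.23091
SI = 28.0 * 1.23091 = 34.4655 ≈ 34.5 m

34.5 m


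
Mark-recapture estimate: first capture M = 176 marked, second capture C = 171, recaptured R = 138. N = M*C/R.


N = M * C / R = 176 * 171 / 138 = 30096 / 138 = 218.09 ≈ 218

218 individuals


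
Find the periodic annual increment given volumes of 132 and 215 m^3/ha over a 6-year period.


PAI = (V2 - V1) / period = (215 - 132) / 6 = 83 / 6 = 13.8333 ≈ 13.83 m^3/ha/yr

13.83 m^3/ha/yr


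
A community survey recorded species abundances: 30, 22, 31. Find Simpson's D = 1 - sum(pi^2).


Total N = 30 + 22 + 31 = 83
Per-species terms:
  p = 30/83 = 0.361446; p^2 = 0.361446^2 = 0.130643
  p = 22/83 = 0.265060; p^2 = 0.265060^2 = 0.070257
  p = 31/83 = 0.373494; p^2 = 0.373494^2 = 0.139498
sum(p^2) = 0.130643 + 0.070257 + 0.139498 = 0.340398
D = 1 - 0.340398 = 0.659602 ≈ 0.6596

0.6596


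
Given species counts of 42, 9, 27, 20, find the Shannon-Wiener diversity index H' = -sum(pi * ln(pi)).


Total N = 42 + 9 + 27 + 20 = 98
Per-species terms:
  p = 42/98 = 0.428571; ln(p) = -0.847299; p*ln(p) = 0.428571 * (-0.847299) = -0.363128
  p = 9/98 = 0.091837; ln(p) = -2.387740; p*ln(p) = 0.091837 * (-2.387740) = -0.219283
  p = 27/98 = 0.275510; ln(p) = -1.289131; p*ln(p) = 0.275510 * (-1.289131) = -0.355168
  p = 20/98 = 0.204082; ln(p) = -1.589233; p*ln(p) = 0.204082 * (-1.589233) = -0.324334
sum(p*ln(p)) = (-0.363128) + (-0.219283) + (-0.355168) + (-0.324334) = -1.261913
H' = -(-1.261913) = 1.261913 ≈ 1.2619

1.2619


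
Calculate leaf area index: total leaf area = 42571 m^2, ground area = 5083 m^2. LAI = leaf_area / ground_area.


LAI = 42571 / 5083 = 8.3752 ≈ 8.38

8.38


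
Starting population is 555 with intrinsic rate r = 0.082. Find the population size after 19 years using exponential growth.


r*t = 0.082 * 19 = 1.558
exp(1.558) = 4.74931
N = 555 * 4.74931 = 2635.87 ≈ 2636

2636


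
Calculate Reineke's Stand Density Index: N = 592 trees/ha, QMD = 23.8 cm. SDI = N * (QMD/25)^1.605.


QMD/25 = 23.8/25 = 0.952
(0.952)^1.605 = exp(1.605 * ln(0.952)) = exp(1.605 * (-0.0491902)) = exp(-0.0789503) = 0.924086
SDI = 592 * 0.924086 = 547.059 ≈ 547

547


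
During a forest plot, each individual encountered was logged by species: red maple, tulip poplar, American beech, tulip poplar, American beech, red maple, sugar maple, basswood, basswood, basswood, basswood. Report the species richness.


Total individuals logged = 11
Distinct species (count of individuals): red maple (2), tulip poplar (2), American beech (2), sugar maple (1), basswood (4)
Species richness = number of distinct species = 5

5


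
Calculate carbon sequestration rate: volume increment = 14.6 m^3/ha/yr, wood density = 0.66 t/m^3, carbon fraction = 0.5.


C = 14.6 * 0.66 * 0.5 = 4.818 ≈ 4.82 t C/ha/yr

4.82 t C/ha/yr


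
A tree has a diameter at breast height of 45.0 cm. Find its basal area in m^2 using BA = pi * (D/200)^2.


D/200 = 45.0/200 = 0.225 m
(D/200)^2 = 0.225^2 = 0.050625
BA = 3.141593 * 0.050625 = 0.159043 ≈ 0.1590 m^2

0.1590 m^2


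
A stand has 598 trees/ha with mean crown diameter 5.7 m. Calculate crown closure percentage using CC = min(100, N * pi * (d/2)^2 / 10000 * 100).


(d/2)^2 = (5.7/2)^2 = 2.85^2 = 8.1225
Crown area = 3.141593 * 8.1225 = 25.5176 m^2
N * area / 10000 * 100 = 598 * 25.5176 / 10000 * 100 = 152.595
CC = min(100, 152.595) = 100%

100%


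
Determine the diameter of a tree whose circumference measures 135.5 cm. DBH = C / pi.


DBH = C / pi = 135.5 / 3.141593 = 43.1310 ≈ 43.13 cm

43.13 cm


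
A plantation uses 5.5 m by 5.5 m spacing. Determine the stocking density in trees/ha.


N = 10000 / 5.5^2 = 10000 / 30.25 = 330.579 ≈ 331 trees/ha

331 trees/ha


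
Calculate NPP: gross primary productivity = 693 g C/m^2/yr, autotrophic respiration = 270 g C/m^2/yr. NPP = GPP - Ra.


NPP = GPP - Ra = 693 - 270 = 423 g C/m^2/yr

423 g C/m^2/yr


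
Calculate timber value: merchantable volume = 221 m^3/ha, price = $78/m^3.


Value = 221 * 78 = $17238/ha

$17238/ha


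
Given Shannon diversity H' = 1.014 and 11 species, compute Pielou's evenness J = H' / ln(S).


ln(11) = 2.39790
J = H' / ln(S) = 1.014 / 2.39790 = 0.422870 ≈ 0.4229

0.4229


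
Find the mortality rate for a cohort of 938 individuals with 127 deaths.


Mortality rate = 127 / 938 = 0.135394 ≈ 0.1354

0.1354


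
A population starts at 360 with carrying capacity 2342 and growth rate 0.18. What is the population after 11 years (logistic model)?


(K - N0)/N0 = (2342 - 360)/360 = 1982/360 = 5.50556
r*t = 0.18 * 11 = 1.98; exp(-1.98) = 0.138069
5.50556 * 0.138069 = 0.760147
1 + 0.760147 = 1.76015
N = 2342 / 1.76015 = 1330.57 ≈ 1331

1331


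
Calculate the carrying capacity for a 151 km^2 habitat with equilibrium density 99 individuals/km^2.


K = 99 * 151 = 14949 individuals

14949 individuals
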